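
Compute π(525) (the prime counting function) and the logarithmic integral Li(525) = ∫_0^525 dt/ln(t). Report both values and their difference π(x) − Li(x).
π(525) = 99;  Li(525) ≈ 105.80;  π(x) − Li(x) ≈ -6.80.

Direct count of primes ≤ 525 gives π(525) = 99. Numerical evaluation of the logarithmic integral gives Li(525) ≈ 105.80. The difference π(x) − Li(x) ≈ -6.80 is typically negative for small/moderate x (Li(x) overestimates), though Littlewood's theorem shows this sign changes infinitely often.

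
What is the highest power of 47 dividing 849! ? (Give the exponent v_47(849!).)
v_47(849!) = 18

Legendre's formula: v_p(n!) = Σ_{k ≥ 1} ⌊n / p^k⌋. For p = 47, n = 849, the terms are:
  ⌊849/47^1⌋ = ⌊849/47⌋ = 18
(the next term ⌊849/47^2⌋ = 0, terminating the sum). Summing: v_47(849!) = 18 = 18.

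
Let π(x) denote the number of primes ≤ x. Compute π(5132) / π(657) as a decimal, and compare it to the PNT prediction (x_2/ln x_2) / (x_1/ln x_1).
π(5132)/π(657) = 685/119 ≈ 5.7563;  PNT prediction ≈ 5.9318.

π(657) = 119 and π(5132) = 685, so π(5132)/π(657) ≈ 5.7563. The PNT-predicted ratio is (5132/ln(5132)) / (657/ln(657)) ≈ 5.9318. The two agree to within a few percent, as expected.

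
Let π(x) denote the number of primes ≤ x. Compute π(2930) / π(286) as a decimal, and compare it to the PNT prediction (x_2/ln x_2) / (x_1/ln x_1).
π(2930)/π(286) = 423/61 ≈ 6.9344;  PNT prediction ≈ 7.2587.

π(286) = 61 and π(2930) = 423, so π(2930)/π(286) ≈ 6.9344. The PNT-predicted ratio is (2930/ln(2930)) / (286/ln(286)) ≈ 7.2587. The two agree to within a few percent, as expected.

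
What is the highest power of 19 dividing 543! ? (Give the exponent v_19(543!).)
v_19(543!) = 29

Legendre's formula: v_p(n!) = Σ_{k ≥ 1} ⌊n / p^k⌋. For p = 19, n = 543, the terms are:
  ⌊543/19^1⌋ = ⌊543/19⌋ = 28
  ⌊543/19^2⌋ = ⌊543/361⌋ = 1
(the next term ⌊543/19^3⌋ = 0, terminating the sum). Summing: v_19(543!) = 28 + 1 = 29.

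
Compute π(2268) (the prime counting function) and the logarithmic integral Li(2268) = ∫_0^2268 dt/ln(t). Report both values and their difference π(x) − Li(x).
π(2268) = 336;  Li(2268) ≈ 349.77;  π(x) − Li(x) ≈ -13.77.

Direct count of primes ≤ 2268 gives π(2268) = 336. Numerical evaluation of the logarithmic integral gives Li(2268) ≈ 349.77. The difference π(x) − Li(x) ≈ -13.77 is typically negative for small/moderate x (Li(x) overestimates), though Littlewood's theorem shows this sign changes infinitely often.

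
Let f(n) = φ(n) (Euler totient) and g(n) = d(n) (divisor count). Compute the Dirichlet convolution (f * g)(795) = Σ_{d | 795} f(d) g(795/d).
(φ * d)(795) = 1296

Divisors of 795: [1, 3, 5, 15, 53, 159, 265, 795]. For each d | 795:
  d = 1: φ(1) · d(795/1) = 1 · 8 = 8
  d = 3: φ(3) · d(795/3) = 2 · 4 = 8
  d = 5: φ(5) · d(795/5) = 4 · 4 = 16
  d = 15: φ(15) · d(795/15) = 8 · 2 = 16
  d = 53: φ(53) · d(795/53) = 52 · 4 = 208
  d = 159: φ(159) · d(795/159) = 104 · 2 = 208
  d = 265: φ(265) · d(795/265) = 208 · 2 = 416
  d = 795: φ(795) · d(795/795) = 416 · 1 = 416
Summing: (φ * d)(795) = 8 + 8 + 16 + 16 + 208 + 208 + 416 + 416 = 1296.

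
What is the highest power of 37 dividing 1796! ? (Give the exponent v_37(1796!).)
v_37(1796!) = 49

Legendre's formula: v_p(n!) = Σ_{k ≥ 1} ⌊n / p^k⌋. For p = 37, n = 1796, the terms are:
  ⌊1796/37^1⌋ = ⌊1796/37⌋ = 48
  ⌊1796/37^2⌋ = ⌊1796/1369⌋ = 1
(the next term ⌊1796/37^3⌋ = 0, terminating the sum). Summing: v_37(1796!) = 48 + 1 = 49.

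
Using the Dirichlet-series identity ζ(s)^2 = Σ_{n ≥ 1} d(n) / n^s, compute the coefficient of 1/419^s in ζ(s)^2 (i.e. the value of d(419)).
d(419) = 2

ζ(s)^2 = (Σ 1/m^s)(Σ 1/k^s). The coefficient of 1/n^s in the product is the number of ordered pairs (m, k) with mk = n, which equals d(n). For n = 419, divisors are [1, 419], so d(419) = 2.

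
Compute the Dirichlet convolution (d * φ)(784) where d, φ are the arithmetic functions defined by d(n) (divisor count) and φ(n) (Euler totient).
(d * φ)(784) = 1767

Divisors of 784: [1, 2, 4, 7, 8, 14, 16, 28, 49, 56, 98, 112, 196, 392, 784]. For each d | 784:
  d = 1: d(1) · φ(784/1) = 1 · 336 = 336
  d = 2: d(2) · φ(784/2) = 2 · 168 = 336
  d = 4: d(4) · φ(784/4) = 3 · 84 = 252
  d = 7: d(7) · φ(784/7) = 2 · 48 = 96
  d = 8: d(8) · φ(784/8) = 4 · 42 = 168
  d = 14: d(14) · φ(784/14) = 4 · 24 = 96
  d = 16: d(16) · φ(784/16) = 5 · 42 = 210
  d = 28: d(28) · φ(784/28) = 6 · 12 = 72
  d = 49: d(49) · φ(784/49) = 3 · 8 = 24
  d = 56: d(56) · φ(784/56) = 8 · 6 = 48
  d = 98: d(98) · φ(784/98) = 6 · 4 = 24
  d = 112: d(112) · φ(784/112) = 10 · 6 = 60
  d = 196: d(196) · φ(784/196) = 9 · 2 = 18
  d = 392: d(392) · φ(784/392) = 12 · 1 = 12
  d = 784: d(784) · φ(784/784) = 15 · 1 = 15
Summing: (d * φ)(784) = 336 + 336 + 252 + 96 + 168 + 96 + 210 + 72 + 24 + 48 + 24 + 60 + 18 + 12 + 15 = 1767.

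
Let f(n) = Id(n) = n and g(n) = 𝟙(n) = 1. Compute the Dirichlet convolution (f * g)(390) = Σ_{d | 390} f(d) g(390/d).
(Id * 𝟙)(390) = 1008

Divisors of 390: [1, 2, 3, 5, 6, 10, 13, 15, 26, 30, 39, 65, 78, 130, 195, 390]. For each d | 390:
  d = 1: Id(1) · 𝟙(390/1) = 1 · 1 = 1
  d = 2: Id(2) · 𝟙(390/2) = 2 · 1 = 2
  d = 3: Id(3) · 𝟙(390/3) = 3 · 1 = 3
  d = 5: Id(5) · 𝟙(390/5) = 5 · 1 = 5
  d = 6: Id(6) · 𝟙(390/6) = 6 · 1 = 6
  d = 10: Id(10) · 𝟙(390/10) = 10 · 1 = 10
  d = 13: Id(13) · 𝟙(390/13) = 13 · 1 = 13
  d = 15: Id(15) · 𝟙(390/15) = 15 · 1 = 15
  d = 26: Id(26) · 𝟙(390/26) = 26 · 1 = 26
  d = 30: Id(30) · 𝟙(390/30) = 30 · 1 = 30
  d = 39: Id(39) · 𝟙(390/39) = 39 · 1 = 39
  d = 65: Id(65) · 𝟙(390/65) = 65 · 1 = 65
  d = 78: Id(78) · 𝟙(390/78) = 78 · 1 = 78
  d = 130: Id(130) · 𝟙(390/130) = 130 · 1 = 130
  d = 195: Id(195) · 𝟙(390/195) = 195 · 1 = 195
  d = 390: Id(390) · 𝟙(390/390) = 390 · 1 = 390
Summing: (Id * 𝟙)(390) = 1 + 2 + 3 + 5 + 6 + 10 + 13 + 15 + 26 + 30 + 39 + 65 + 78 + 130 + 195 + 390 = 1008.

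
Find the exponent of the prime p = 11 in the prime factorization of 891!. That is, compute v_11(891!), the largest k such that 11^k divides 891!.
v_11(891!) = 88

Legendre's formula: v_p(n!) = Σ_{k ≥ 1} ⌊n / p^k⌋. For p = 11, n = 891, the terms are:
  ⌊891/11^1⌋ = ⌊891/11⌋ = 81
  ⌊891/11^2⌋ = ⌊891/121⌋ = 7
(the next term ⌊891/11^3⌋ = 0, terminating the sum). Summing: v_11(891!) = 81 + 7 = 88.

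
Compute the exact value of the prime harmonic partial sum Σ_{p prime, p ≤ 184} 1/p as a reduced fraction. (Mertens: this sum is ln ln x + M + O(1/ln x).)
Σ 1/p = 10408867916382550633331528920459565913027063402071390584941986323453055203/5397346292805549782720214077673687806275517530364350655459511599582614290

π(184) = 42, so the primes ≤ 184 are [2, 3, 5, 7, 11, 13, 17, 19, 23, 29, 31, 37, 41, 43, 47, 53, 59, 61, 67, 71, 73, 79, 83, 89, 97, 101, 103, 107, 109, 113, 127, 131, 137, 139, 149, 151, 157, 163, 167, 173, 179, 181]. Summing 1/p over these primes: 10408867916382550633331528920459565913027063402071390584941986323453055203/5397346292805549782720214077673687806275517530364350655459511599582614290 ≈ 1.9285. Mertens estimate ln ln(184) + 0.2615 ≈ 1.9130.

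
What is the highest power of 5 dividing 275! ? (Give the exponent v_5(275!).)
v_5(275!) = 68

Legendre's formula: v_p(n!) = Σ_{k ≥ 1} ⌊n / p^k⌋. For p = 5, n = 275, the terms are:
  ⌊275/5^1⌋ = ⌊275/5⌋ = 55
  ⌊275/5^2⌋ = ⌊275/25⌋ = 11
  ⌊275/5^3⌋ = ⌊275/125⌋ = 2
(the next term ⌊275/5^4⌋ = 0, terminating the sum). Summing: v_5(275!) = 55 + 11 + 2 = 68.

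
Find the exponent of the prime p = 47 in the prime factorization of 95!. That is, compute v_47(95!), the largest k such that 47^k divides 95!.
v_47(95!) = 2

Legendre's formula: v_p(n!) = Σ_{k ≥ 1} ⌊n / p^k⌋. For p = 47, n = 95, the terms are:
  ⌊95/47^1⌋ = ⌊95/47⌋ = 2
(the next term ⌊95/47^2⌋ = 0, terminating the sum). Summing: v_47(95!) = 2 = 2.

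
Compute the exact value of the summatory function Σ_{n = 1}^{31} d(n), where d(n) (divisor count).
Σ_{n ≤ 31} d(n) = 113

Compute d(n) for each 1 ≤ n ≤ 31: d(1) = 1, d(2) = 2, d(3) = 2, d(4) = 3, d(5) = 2, d(6) = 4, d(7) = 2, d(8) = 4, d(9) = 3, d(10) = 4, d(11) = 2, d(12) = 6, d(13) = 2, d(14) = 4, d(15) = 4, d(16) = 5, d(17) = 2, d(18) = 6, d(19) = 2, d(20) = 6, d(21) = 4, d(22) = 4, d(23) = 2, d(24) = 8, d(25) = 3, d(26) = 4, d(27) = 4, d(28) = 6, d(29) = 2, d(30) = 8, d(31) = 2. Summing all 31 values: 113. (Dirichlet's divisor formula: Σ_{n ≤ x} d(n) = x ln(x) + (2γ − 1) x + O(√x). For x = 31, the asymptotic estimate is ≈ 111.24.)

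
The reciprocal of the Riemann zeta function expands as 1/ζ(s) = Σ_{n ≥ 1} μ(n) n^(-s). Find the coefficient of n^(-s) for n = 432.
μ(432) = 0

Factor n = 432 = 2^4 · 3^3. μ(n) = 0 if any exponent ≥ 2 (not squarefree); otherwise μ(n) = (−1)^{ω(n)} where ω(n) is the number of distinct prime factors. Applying: μ(432) = 0.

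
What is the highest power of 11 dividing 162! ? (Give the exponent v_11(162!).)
v_11(162!) = 15

Legendre's formula: v_p(n!) = Σ_{k ≥ 1} ⌊n / p^k⌋. For p = 11, n = 162, the terms are:
  ⌊162/11^1⌋ = ⌊162/11⌋ = 14
  ⌊162/11^2⌋ = ⌊162/121⌋ = 1
(the next term ⌊162/11^3⌋ = 0, terminating the sum). Summing: v_11(162!) = 14 + 1 = 15.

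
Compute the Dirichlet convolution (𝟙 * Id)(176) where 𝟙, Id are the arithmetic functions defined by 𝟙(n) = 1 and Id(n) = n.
(𝟙 * Id)(176) = 372

Divisors of 176: [1, 2, 4, 8, 11, 16, 22, 44, 88, 176]. For each d | 176:
  d = 1: 𝟙(1) · Id(176/1) = 1 · 176 = 176
  d = 2: 𝟙(2) · Id(176/2) = 1 · 88 = 88
  d = 4: 𝟙(4) · Id(176/4) = 1 · 44 = 44
  d = 8: 𝟙(8) · Id(176/8) = 1 · 22 = 22
  d = 11: 𝟙(11) · Id(176/11) = 1 · 16 = 16
  d = 16: 𝟙(16) · Id(176/16) = 1 · 11 = 11
  d = 22: 𝟙(22) · Id(176/22) = 1 · 8 = 8
  d = 44: 𝟙(44) · Id(176/44) = 1 · 4 = 4
  d = 88: 𝟙(88) · Id(176/88) = 1 · 2 = 2
  d = 176: 𝟙(176) · Id(176/176) = 1 · 1 = 1
Summing: (𝟙 * Id)(176) = 176 + 88 + 44 + 22 + 16 + 11 + 8 + 4 + 2 + 1 = 372.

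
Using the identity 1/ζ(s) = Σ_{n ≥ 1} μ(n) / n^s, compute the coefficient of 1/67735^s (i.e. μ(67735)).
μ(67735) = 1

Factor n = 67735 = 5 · 19 · 23 · 31. μ(n) = 0 if any exponent ≥ 2 (not squarefree); otherwise μ(n) = (−1)^{ω(n)} where ω(n) is the number of distinct prime factors. Applying: μ(67735) = 1.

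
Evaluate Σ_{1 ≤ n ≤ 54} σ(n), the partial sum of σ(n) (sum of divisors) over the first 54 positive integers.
Σ_{n ≤ 54} σ(n) = 2424

Compute σ(n) for each 1 ≤ n ≤ 54: σ(1) = 1, σ(2) = 3, σ(3) = 4, σ(4) = 7, σ(5) = 6, σ(6) = 12, σ(7) = 8, σ(8) = 15, σ(9) = 13, σ(10) = 18, σ(11) = 12, σ(12) = 28, σ(13) = 14, σ(14) = 24, σ(15) = 24, σ(16) = 31, σ(17) = 18, σ(18) = 39, σ(19) = 20, σ(20) = 42, σ(21) = 32, σ(22) = 36, σ(23) = 24, σ(24) = 60, σ(25) = 31, σ(26) = 42, σ(27) = 40, σ(28) = 56, σ(29) = 30, σ(30) = 72, σ(31) = 32, σ(32) = 63, σ(33) = 48, σ(34) = 54, σ(35) = 48, σ(36) = 91, σ(37) = 38, σ(38) = 60, σ(39) = 56, σ(40) = 90, σ(41) = 42, σ(42) = 96, σ(43) = 44, σ(44) = 84, σ(45) = 78, σ(46) = 72, σ(47) = 48, σ(48) = 124, σ(49) = 57, σ(50) = 93, σ(51) = 72, σ(52) = 98, σ(53) = 54, σ(54) = 120. Summing all 54 values: 2424. (Average order: Σ_{n ≤ x} σ(n) ~ (π²/12) x². For x = 54, (π²/12)·54² ≈ 2398.31.)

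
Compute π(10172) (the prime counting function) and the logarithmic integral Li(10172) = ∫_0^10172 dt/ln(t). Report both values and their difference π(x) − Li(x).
π(10172) = 1249;  Li(10172) ≈ 1264.79;  π(x) − Li(x) ≈ -15.79.

Direct count of primes ≤ 10172 gives π(10172) = 1249. Numerical evaluation of the logarithmic integral gives Li(10172) ≈ 1264.79. The difference π(x) − Li(x) ≈ -15.79 is typically negative for small/moderate x (Li(x) overestimates), though Littlewood's theorem shows this sign changes infinitely often.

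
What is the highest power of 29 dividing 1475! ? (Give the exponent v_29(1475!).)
v_29(1475!) = 51

Legendre's formula: v_p(n!) = Σ_{k ≥ 1} ⌊n / p^k⌋. For p = 29, n = 1475, the terms are:
  ⌊1475/29^1⌋ = ⌊1475/29⌋ = 50
  ⌊1475/29^2⌋ = ⌊1475/841⌋ = 1
(the next term ⌊1475/29^3⌋ = 0, terminating the sum). Summing: v_29(1475!) = 50 + 1 = 51.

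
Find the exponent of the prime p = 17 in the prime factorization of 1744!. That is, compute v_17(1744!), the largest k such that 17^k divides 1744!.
v_17(1744!) = 108

Legendre's formula: v_p(n!) = Σ_{k ≥ 1} ⌊n / p^k⌋. For p = 17, n = 1744, the terms are:
  ⌊1744/17^1⌋ = ⌊1744/17⌋ = 102
  ⌊1744/17^2⌋ = ⌊1744/289⌋ = 6
(the next term ⌊1744/17^3⌋ = 0, terminating the sum). Summing: v_17(1744!) = 102 + 6 = 108.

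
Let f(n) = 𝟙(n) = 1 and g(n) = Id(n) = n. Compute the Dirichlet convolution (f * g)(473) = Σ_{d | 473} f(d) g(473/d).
(𝟙 * Id)(473) = 528

Divisors of 473: [1, 11, 43, 473]. For each d | 473:
  d = 1: 𝟙(1) · Id(473/1) = 1 · 473 = 473
  d = 11: 𝟙(11) · Id(473/11) = 1 · 43 = 43
  d = 43: 𝟙(43) · Id(473/43) = 1 · 11 = 11
  d = 473: 𝟙(473) · Id(473/473) = 1 · 1 = 1
Summing: (𝟙 * Id)(473) = 473 + 43 + 11 + 1 = 528.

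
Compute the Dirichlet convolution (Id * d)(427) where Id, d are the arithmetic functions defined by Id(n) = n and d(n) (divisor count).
(Id * d)(427) = 567

Divisors of 427: [1, 7, 61, 427]. For each d | 427:
  d = 1: Id(1) · d(427/1) = 1 · 4 = 4
  d = 7: Id(7) · d(427/7) = 7 · 2 = 14
  d = 61: Id(61) · d(427/61) = 61 · 2 = 122
  d = 427: Id(427) · d(427/427) = 427 · 1 = 427
Summing: (Id * d)(427) = 4 + 14 + 122 + 427 = 567.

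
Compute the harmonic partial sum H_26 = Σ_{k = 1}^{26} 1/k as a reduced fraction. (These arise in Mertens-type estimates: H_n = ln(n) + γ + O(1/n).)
H_26 = 34395742267/8923714800

Direct summation: H_26 = 1 + 1/2 + ... + 1/26. The least common denominator is lcm(1, ..., 26) = 26771144400; over this denominator the numerator is 26771144400 + 13385572200 + 8923714800 + 6692786100 + 5354228880 + 4461857400 + 3824449200 + 3346393050 + 2974571600 + 2677114440 + 2433740400 + 2230928700 + 2059318800 + 1912224600 + 1784742960 + 1673196525 + 1574773200 + 1487285800 + 1409007600 + 1338557220 + 1274816400 + 1216870200 + 1163962800 + 1115464350 + 1070845776 + 1029659400 = 103187226801, so H_26 = 103187226801/26771144400; reducing by gcd(103187226801, 26771144400) = 3 gives 34395742267/8923714800 ≈ 3.85442. (The PNT-adjacent estimate ln(26) + γ ≈ 3.83531 matches within O(1/n).)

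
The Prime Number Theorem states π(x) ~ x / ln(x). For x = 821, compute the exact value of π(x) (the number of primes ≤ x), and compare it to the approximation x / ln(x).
π(821) = 142;  x/ln(x) ≈ 122.35;  relative error ≈ 13.84%.

Directly count primes up to 821: π(821) = 142. The PNT approximation gives 821/ln(821) ≈ 821/6.71052 ≈ 122.35. Relative error (π(x) − x/ln(x)) / π(x) ≈ 13.84%; the approximation is known to undercount slightly (Li(x) is a better estimate).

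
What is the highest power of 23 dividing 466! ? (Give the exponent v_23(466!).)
v_23(466!) = 20

Legendre's formula: v_p(n!) = Σ_{k ≥ 1} ⌊n / p^k⌋. For p = 23, n = 466, the terms are:
  ⌊466/23^1⌋ = ⌊466/23⌋ = 20
(the next term ⌊466/23^2⌋ = 0, terminating the sum). Summing: v_23(466!) = 20 = 20.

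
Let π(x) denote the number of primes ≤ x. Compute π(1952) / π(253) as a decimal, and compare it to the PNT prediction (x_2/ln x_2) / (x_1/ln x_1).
π(1952)/π(253) = 297/54 ≈ 5.5000;  PNT prediction ≈ 5.6348.

π(253) = 54 and π(1952) = 297, so π(1952)/π(253) ≈ 5.5000. The PNT-predicted ratio is (1952/ln(1952)) / (253/ln(253)) ≈ 5.6348. The two agree to within a few percent, as expected.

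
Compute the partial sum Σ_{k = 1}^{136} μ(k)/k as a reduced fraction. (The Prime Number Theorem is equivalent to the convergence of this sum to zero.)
Σ μ(k)/k = 1798157260399775266990045811129040783798487774562/262948239526313870385685898536205956450305483726315

Values of μ(k) for 1 ≤ k ≤ 136: μ(1) = 1, μ(2) = -1, μ(3) = -1, μ(5) = -1, μ(6) = 1, μ(7) = -1, μ(10) = 1, μ(11) = -1, μ(13) = -1, μ(14) = 1, μ(15) = 1, μ(17) = -1, μ(19) = -1, μ(21) = 1, μ(22) = 1, μ(23) = -1, μ(26) = 1, μ(29) = -1, μ(30) = -1, μ(31) = -1, μ(33) = 1, μ(34) = 1, μ(35) = 1, μ(37) = -1, μ(38) = 1, μ(39) = 1, μ(41) = -1, μ(42) = -1, μ(43) = -1, μ(46) = 1, μ(47) = -1, μ(51) = 1, μ(53) = -1, μ(55) = 1, μ(57) = 1, μ(58) = 1, μ(59) = -1, μ(61) = -1, μ(62) = 1, μ(65) = 1, μ(66) = -1, μ(67) = -1, μ(69) = 1, μ(70) = -1, μ(71) = -1, μ(73) = -1, μ(74) = 1, μ(77) = 1, μ(78) = -1, μ(79) = -1, μ(82) = 1, μ(83) = -1, μ(85) = 1, μ(86) = 1, μ(87) = 1, μ(89) = -1, μ(91) = 1, μ(93) = 1, μ(94) = 1, μ(95) = 1, μ(97) = -1, μ(101) = -1, μ(102) = -1, μ(103) = -1, μ(105) = -1, μ(106) = 1, μ(107) = -1, μ(109) = -1, μ(110) = -1, μ(111) = 1, μ(113) = -1, μ(114) = -1, μ(115) = 1, μ(118) = 1, μ(119) = 1, μ(122) = 1, μ(123) = 1, μ(127) = -1, μ(129) = 1, μ(130) = -1, μ(131) = -1, μ(133) = 1, μ(134) = 1, with μ = 0 on non-squarefree integers. Summing μ(k)/k for k where μ(k) ≠ 0 gives 1798157260399775266990045811129040783798487774562/262948239526313870385685898536205956450305483726315 ≈ 0.0068. (PNT ⟺ this sum → 0 as n → ∞.)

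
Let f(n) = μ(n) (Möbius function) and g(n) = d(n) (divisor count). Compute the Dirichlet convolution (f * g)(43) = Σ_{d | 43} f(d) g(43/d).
(μ * d)(43) = 1

Divisors of 43: [1, 43]. For each d | 43:
  d = 1: μ(1) · d(43/1) = 1 · 2 = 2
  d = 43: μ(43) · d(43/43) = -1 · 1 = -1
Summing: (μ * d)(43) = 2 + -1 = 1.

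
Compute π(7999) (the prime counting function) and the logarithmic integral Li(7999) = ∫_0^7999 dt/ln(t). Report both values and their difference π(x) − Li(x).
π(7999) = 1007;  Li(7999) ≈ 1026.31;  π(x) − Li(x) ≈ -19.31.

Direct count of primes ≤ 7999 gives π(7999) = 1007. Numerical evaluation of the logarithmic integral gives Li(7999) ≈ 1026.31. The difference π(x) − Li(x) ≈ -19.31 is typically negative for small/moderate x (Li(x) overestimates), though Littlewood's theorem shows this sign changes infinitely often.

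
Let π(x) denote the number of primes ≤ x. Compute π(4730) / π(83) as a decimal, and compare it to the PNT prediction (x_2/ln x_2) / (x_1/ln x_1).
π(4730)/π(83) = 638/23 ≈ 27.7391;  PNT prediction ≈ 29.7601.

π(83) = 23 and π(4730) = 638, so π(4730)/π(83) ≈ 27.7391. The PNT-predicted ratio is (4730/ln(4730)) / (83/ln(83)) ≈ 29.7601. The two agree to within a few percent, as expected.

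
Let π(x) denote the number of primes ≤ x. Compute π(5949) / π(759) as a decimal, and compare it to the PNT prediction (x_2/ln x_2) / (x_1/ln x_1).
π(5949)/π(759) = 780/134 ≈ 5.8209;  PNT prediction ≈ 5.9811.

π(759) = 134 and π(5949) = 780, so π(5949)/π(759) ≈ 5.8209. The PNT-predicted ratio is (5949/ln(5949)) / (759/ln(759)) ≈ 5.9811. The two agree to within a few percent, as expected.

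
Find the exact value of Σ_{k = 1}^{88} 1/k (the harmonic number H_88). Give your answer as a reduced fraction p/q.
H_88 = 40866521918642154860585199122889549709/8076030954443701744994070304101969600

Direct summation: H_88 = 1 + 1/2 + ... + 1/88. The least common denominator is lcm(1, ..., 88) = 8076030954443701744994070304101969600; over this denominator the numerator is 8076030954443701744994070304101969600 + 4038015477221850872497035152050984800 + 2692010318147900581664690101367323200 + 2019007738610925436248517576025492400 + 1615206190888740348998814060820393920 + 1346005159073950290832345050683661600 + 1153718707777671677856295757728852800 + 1009503869305462718124258788012746200 + 897336772715966860554896700455774400 + 807603095444370174499407030410196960 + 734184632222154704090370027645633600 + 673002579536975145416172525341830800 + 621233150341823211153390023392459200 + 576859353888835838928147878864426400 + 538402063629580116332938020273464640 + 504751934652731359062129394006373100 + 475060644379041279117298253182468800 + 448668386357983430277448350227887200 + 425054260760194828683898437057998400 + 403801547722185087249703515205098480 + 384572902592557225952098585909617600 + 367092316111077352045185013822816800 + 351131780627987032391046534960955200 + 336501289768487572708086262670915400 + 323041238177748069799762812164078784 + 310616575170911605576695011696229600 + 299112257571988953518298900151924800 + 288429676944417919464073939432213200 + 278483826015300060172209320831102400 + 269201031814790058166469010136732320 + 260517127562700056290131300132321600 + 252375967326365679531064697003186550 + 244728210740718234696790009215211200 + 237530322189520639558649126591234400 + 230743741555534335571259151545770560 + 224334193178991715138724175113943600 + 218271106876856803918758656867620800 + 212527130380097414341949218528999200 + 207077716780607737051130007797486400 + 201900773861092543624851757602549240 + 196976364742529310853513909856145600 + 192286451296278612976049292954808800 + 187814673359155854534745821025627200 + 183546158055538676022592506911408400 + 179467354543193372110979340091154880 + 175565890313993516195523267480477600 + 171830445839227696702001495831956800 + 168250644884243786354043131335457700 + 164816958253953096836613679675550400 + 161520619088874034899881406082039392 + 158353548126347093039099417727489600 + 155308287585455802788347505848114800 + 152377942536673617830076798190603200 + 149556128785994476759149450075962400 + 146836926444430940818074005529126720 + 144214838472208959732036969716106600 + 141684753586731609561299479019332800 + 139241913007650030086104660415551200 + 136881880583791554999899496679694400 + 134600515907395029083234505068366160 + 132393950072847569590066726296753600 + 130258563781350028145065650066160800 + 128190967530852408650699528636539200 + 126187983663182839765532348501593275 + 124246630068364642230678004678491840 + 122364105370359117348395004607605600 + 120537775439458234999911497076148800 + 118765161094760319779324563295617200 + 117043926875995677463682178320318400 + 115371870777767167785629575772885280 + 113746914851319742887240426818337600 + 112167096589495857569362087556971800 + 110630561019776736232795483617835200 + 109135553438428401959379328433810400 + 107680412725916023266587604054692928 + 106263565190048707170974609264499600 + 104883518888879243441481432520804800 + 103538858390303868525565003898743200 + 102228239929667110696127472203822400 + 100950386930546271812425878801274620 + 99704085857329651172766300050641600 + 98488182371264655426756954928072800 + 97301577764381948734868316916891200 + 96143225648139306488024646477404400 + 95012128875808255823459650636493760 + 93907336679577927267372910512813600 + 92827942005100020057403106943700800 + 91773079027769338011296253455704200 = 40866521918642154860585199122889549709, so H_88 = 40866521918642154860585199122889549709/8076030954443701744994070304101969600 (already in lowest terms) ≈ 5.06022. (The PNT-adjacent estimate ln(88) + γ ≈ 5.05455 matches within O(1/n).)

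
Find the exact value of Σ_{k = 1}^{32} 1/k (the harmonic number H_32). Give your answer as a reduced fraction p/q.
H_32 = 586061125622639/144403552893600

Direct summation: H_32 = 1 + 1/2 + ... + 1/32. The least common denominator is lcm(1, ..., 32) = 144403552893600; over this denominator the numerator is 144403552893600 + 72201776446800 + 48134517631200 + 36100888223400 + 28880710578720 + 24067258815600 + 20629078984800 + 18050444111700 + 16044839210400 + 14440355289360 + 13127595717600 + 12033629407800 + 11107965607200 + 10314539492400 + 9626903526240 + 9025222055850 + 8494326640800 + 8022419605200 + 7600186994400 + 7220177644680 + 6876359661600 + 6563797858800 + 6278415343200 + 6016814703900 + 5776142115744 + 5553982803600 + 5348279736800 + 5157269746200 + 4979432858400 + 4813451763120 + 4658179125600 + 4512611027925 = 586061125622639, so H_32 = 586061125622639/144403552893600 (already in lowest terms) ≈ 4.05850. (The PNT-adjacent estimate ln(32) + γ ≈ 4.04295 matches within O(1/n).)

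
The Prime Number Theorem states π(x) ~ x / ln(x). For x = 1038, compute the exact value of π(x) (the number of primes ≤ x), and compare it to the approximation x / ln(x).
π(1038) = 174;  x/ln(x) ≈ 149.46;  relative error ≈ 14.10%.

Directly count primes up to 1038: π(1038) = 174. The PNT approximation gives 1038/ln(1038) ≈ 1038/6.94505 ≈ 149.46. Relative error (π(x) − x/ln(x)) / π(x) ≈ 14.10%; the approximation is known to undercount slightly (Li(x) is a better estimate).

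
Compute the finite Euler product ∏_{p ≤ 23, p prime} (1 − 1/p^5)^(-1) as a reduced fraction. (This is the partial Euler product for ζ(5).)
∏ = 582482264223124461788463317320875/561738592476112179351889397970176

The primes p ≤ 23 are [2, 3, 5, 7, 11, 13, 17, 19, 23]. For each prime, (1 − 1/p^5)^(-1) = p^5 / (p^5 − 1). The product is (1 − 1/2^5)^(-1), (1 − 1/3^5)^(-1), (1 − 1/5^5)^(-1), (1 − 1/7^5)^(-1), (1 − 1/11^5)^(-1), (1 − 1/13^5)^(-1), (1 − 1/17^5)^(-1), (1 − 1/19^5)^(-1), (1 − 1/23^5)^(-1) = ∏ p^5 / (p^5 − 1) = 582482264223124461788463317320875/561738592476112179351889397970176.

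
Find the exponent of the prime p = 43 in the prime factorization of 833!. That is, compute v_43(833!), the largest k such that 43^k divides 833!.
v_43(833!) = 19

Legendre's formula: v_p(n!) = Σ_{k ≥ 1} ⌊n / p^k⌋. For p = 43, n = 833, the terms are:
  ⌊833/43^1⌋ = ⌊833/43⌋ = 19
(the next term ⌊833/43^2⌋ = 0, terminating the sum). Summing: v_43(833!) = 19 = 19.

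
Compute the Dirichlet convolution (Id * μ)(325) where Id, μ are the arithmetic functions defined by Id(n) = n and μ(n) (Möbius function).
(Id * μ)(325) = 240

Divisors of 325: [1, 5, 13, 25, 65, 325]. For each d | 325:
  d = 1: Id(1) · μ(325/1) = 1 · 0 = 0
  d = 5: Id(5) · μ(325/5) = 5 · 1 = 5
  d = 13: Id(13) · μ(325/13) = 13 · 0 = 0
  d = 25: Id(25) · μ(325/25) = 25 · -1 = -25
  d = 65: Id(65) · μ(325/65) = 65 · -1 = -65
  d = 325: Id(325) · μ(325/325) = 325 · 1 = 325
Summing: (Id * μ)(325) = 0 + 5 + 0 + -25 + -65 + 325 = 240.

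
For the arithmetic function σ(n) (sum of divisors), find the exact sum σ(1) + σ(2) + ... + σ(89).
Σ_{n ≤ 89} σ(n) = 6499

Compute σ(n) for each 1 ≤ n ≤ 89: σ(1) = 1, σ(2) = 3, σ(3) = 4, σ(4) = 7, σ(5) = 6, σ(6) = 12, σ(7) = 8, σ(8) = 15, σ(9) = 13, σ(10) = 18, σ(11) = 12, σ(12) = 28, σ(13) = 14, σ(14) = 24, σ(15) = 24, σ(16) = 31, σ(17) = 18, σ(18) = 39, σ(19) = 20, σ(20) = 42, σ(21) = 32, σ(22) = 36, σ(23) = 24, σ(24) = 60, σ(25) = 31, σ(26) = 42, σ(27) = 40, σ(28) = 56, σ(29) = 30, σ(30) = 72, σ(31) = 32, σ(32) = 63, σ(33) = 48, σ(34) = 54, σ(35) = 48, σ(36) = 91, σ(37) = 38, σ(38) = 60, σ(39) = 56, σ(40) = 90, σ(41) = 42, σ(42) = 96, σ(43) = 44, σ(44) = 84, σ(45) = 78, σ(46) = 72, σ(47) = 48, σ(48) = 124, σ(49) = 57, σ(50) = 93, σ(51) = 72, σ(52) = 98, σ(53) = 54, σ(54) = 120, σ(55) = 72, σ(56) = 120, σ(57) = 80, σ(58) = 90, σ(59) = 60, σ(60) = 168, σ(61) = 62, σ(62) = 96, σ(63) = 104, σ(64) = 127, σ(65) = 84, σ(66) = 144, σ(67) = 68, σ(68) = 126, σ(69) = 96, σ(70) = 144, σ(71) = 72, σ(72) = 195, σ(73) = 74, σ(74) = 114, σ(75) = 124, σ(76) = 140, σ(77) = 96, σ(78) = 168, σ(79) = 80, σ(80) = 186, σ(81) = 121, σ(82) = 126, σ(83) = 84, σ(84) = 224, σ(85) = 108, σ(86) = 132, σ(87) = 120, σ(88) = 180, σ(89) = 90. Summing all 89 values: 6499. (Average order: Σ_{n ≤ x} σ(n) ~ (π²/12) x². For x = 89, (π²/12)·89² ≈ 6514.76.)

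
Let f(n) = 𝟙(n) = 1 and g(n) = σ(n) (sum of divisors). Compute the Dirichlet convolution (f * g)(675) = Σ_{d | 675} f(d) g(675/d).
(𝟙 * σ)(675) = 2204

Divisors of 675: [1, 3, 5, 9, 15, 25, 27, 45, 75, 135, 225, 675]. For each d | 675:
  d = 1: 𝟙(1) · σ(675/1) = 1 · 1240 = 1240
  d = 3: 𝟙(3) · σ(675/3) = 1 · 403 = 403
  d = 5: 𝟙(5) · σ(675/5) = 1 · 240 = 240
  d = 9: 𝟙(9) · σ(675/9) = 1 · 124 = 124
  d = 15: 𝟙(15) · σ(675/15) = 1 · 78 = 78
  d = 25: 𝟙(25) · σ(675/25) = 1 · 40 = 40
  d = 27: 𝟙(27) · σ(675/27) = 1 · 31 = 31
  d = 45: 𝟙(45) · σ(675/45) = 1 · 24 = 24
  d = 75: 𝟙(75) · σ(675/75) = 1 · 13 = 13
  d = 135: 𝟙(135) · σ(675/135) = 1 · 6 = 6
  d = 225: 𝟙(225) · σ(675/225) = 1 · 4 = 4
  d = 675: 𝟙(675) · σ(675/675) = 1 · 1 = 1
Summing: (𝟙 * σ)(675) = 1240 + 403 + 240 + 124 + 78 + 40 + 31 + 24 + 13 + 6 + 4 + 1 = 2204.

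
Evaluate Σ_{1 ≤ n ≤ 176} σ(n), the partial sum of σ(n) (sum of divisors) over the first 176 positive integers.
Σ_{n ≤ 176} σ(n) = 25584

Compute σ(n) for each 1 ≤ n ≤ 176: σ(1) = 1, σ(2) = 3, σ(3) = 4, σ(4) = 7, σ(5) = 6, σ(6) = 12, σ(7) = 8, σ(8) = 15, σ(9) = 13, σ(10) = 18, σ(11) = 12, σ(12) = 28, σ(13) = 14, σ(14) = 24, σ(15) = 24, σ(16) = 31, σ(17) = 18, σ(18) = 39, σ(19) = 20, σ(20) = 42, σ(21) = 32, σ(22) = 36, σ(23) = 24, σ(24) = 60, σ(25) = 31, σ(26) = 42, σ(27) = 40, σ(28) = 56, σ(29) = 30, σ(30) = 72, σ(31) = 32, σ(32) = 63, σ(33) = 48, σ(34) = 54, σ(35) = 48, σ(36) = 91, σ(37) = 38, σ(38) = 60, σ(39) = 56, σ(40) = 90, σ(41) = 42, σ(42) = 96, σ(43) = 44, σ(44) = 84, σ(45) = 78, σ(46) = 72, σ(47) = 48, σ(48) = 124, σ(49) = 57, σ(50) = 93, σ(51) = 72, σ(52) = 98, σ(53) = 54, σ(54) = 120, σ(55) = 72, σ(56) = 120, σ(57) = 80, σ(58) = 90, σ(59) = 60, σ(60) = 168, σ(61) = 62, σ(62) = 96, σ(63) = 104, σ(64) = 127, σ(65) = 84, σ(66) = 144, σ(67) = 68, σ(68) = 126, σ(69) = 96, σ(70) = 144, σ(71) = 72, σ(72) = 195, σ(73) = 74, σ(74) = 114, σ(75) = 124, σ(76) = 140, σ(77) = 96, σ(78) = 168, σ(79) = 80, σ(80) = 186, σ(81) = 121, σ(82) = 126, σ(83) = 84, σ(84) = 224, σ(85) = 108, σ(86) = 132, σ(87) = 120, σ(88) = 180, σ(89) = 90, σ(90) = 234, σ(91) = 112, σ(92) = 168, σ(93) = 128, σ(94) = 144, σ(95) = 120, σ(96) = 252, σ(97) = 98, σ(98) = 171, σ(99) = 156, σ(100) = 217, σ(101) = 102, σ(102) = 216, σ(103) = 104, σ(104) = 210, σ(105) = 192, σ(106) = 162, σ(107) = 108, σ(108) = 280, σ(109) = 110, σ(110) = 216, σ(111) = 152, σ(112) = 248, σ(113) = 114, σ(114) = 240, σ(115) = 144, σ(116) = 210, σ(117) = 182, σ(118) = 180, σ(119) = 144, σ(120) = 360, σ(121) = 133, σ(122) = 186, σ(123) = 168, σ(124) = 224, σ(125) = 156, σ(126) = 312, σ(127) = 128, σ(128) = 255, σ(129) = 176, σ(130) = 252, σ(131) = 132, σ(132) = 336, σ(133) = 160, σ(134) = 204, σ(135) = 240, σ(136) = 270, σ(137) = 138, σ(138) = 288, σ(139) = 140, σ(140) = 336, σ(141) = 192, σ(142) = 216, σ(143) = 168, σ(144) = 403, σ(145) = 180, σ(146) = 222, σ(147) = 228, σ(148) = 266, σ(149) = 150, σ(150) = 372, σ(151) = 152, σ(152) = 300, σ(153) = 234, σ(154) = 288, σ(155) = 192, σ(156) = 392, σ(157) = 158, σ(158) = 240, σ(159) = 216, σ(160) = 378, σ(161) = 192, σ(162) = 363, σ(163) = 164, σ(164) = 294, σ(165) = 288, σ(166) = 252, σ(167) = 168, σ(168) = 480, σ(169) = 183, σ(170) = 324, σ(171) = 260, σ(172) = 308, σ(173) = 174, σ(174) = 360, σ(175) = 248, σ(176) = 372. Summing all 176 values: 25584. (Average order: Σ_{n ≤ x} σ(n) ~ (π²/12) x². For x = 176, (π²/12)·176² ≈ 25476.74.)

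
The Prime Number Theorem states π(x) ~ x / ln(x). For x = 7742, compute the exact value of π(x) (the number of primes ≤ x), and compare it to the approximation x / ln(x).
π(7742) = 982;  x/ln(x) ≈ 864.60;  relative error ≈ 11.96%.

Directly count primes up to 7742: π(7742) = 982. The PNT approximation gives 7742/ln(7742) ≈ 7742/8.95442 ≈ 864.60. Relative error (π(x) − x/ln(x)) / π(x) ≈ 11.96%; the approximation is known to undercount slightly (Li(x) is a better estimate).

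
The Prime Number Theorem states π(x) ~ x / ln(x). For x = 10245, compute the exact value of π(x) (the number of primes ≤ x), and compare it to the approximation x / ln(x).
π(10245) = 1255;  x/ln(x) ≈ 1109.42;  relative error ≈ 11.60%.

Directly count primes up to 10245: π(10245) = 1255. The PNT approximation gives 10245/ln(10245) ≈ 10245/9.23455 ≈ 1109.42. Relative error (π(x) − x/ln(x)) / π(x) ≈ 11.60%; the approximation is known to undercount slightly (Li(x) is a better estimate).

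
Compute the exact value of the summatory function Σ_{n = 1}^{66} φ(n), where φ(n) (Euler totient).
Σ_{n ≤ 66} φ(n) = 1328

Compute φ(n) for each 1 ≤ n ≤ 66: φ(1) = 1, φ(2) = 1, φ(3) = 2, φ(4) = 2, φ(5) = 4, φ(6) = 2, φ(7) = 6, φ(8) = 4, φ(9) = 6, φ(10) = 4, φ(11) = 10, φ(12) = 4, φ(13) = 12, φ(14) = 6, φ(15) = 8, φ(16) = 8, φ(17) = 16, φ(18) = 6, φ(19) = 18, φ(20) = 8, φ(21) = 12, φ(22) = 10, φ(23) = 22, φ(24) = 8, φ(25) = 20, φ(26) = 12, φ(27) = 18, φ(28) = 12, φ(29) = 28, φ(30) = 8, φ(31) = 30, φ(32) = 16, φ(33) = 20, φ(34) = 16, φ(35) = 24, φ(36) = 12, φ(37) = 36, φ(38) = 18, φ(39) = 24, φ(40) = 16, φ(41) = 40, φ(42) = 12, φ(43) = 42, φ(44) = 20, φ(45) = 24, φ(46) = 22, φ(47) = 46, φ(48) = 16, φ(49) = 42, φ(50) = 20, φ(51) = 32, φ(52) = 24, φ(53) = 52, φ(54) = 18, φ(55) = 40, φ(56) = 24, φ(57) = 36, φ(58) = 28, φ(59) = 58, φ(60) = 16, φ(61) = 60, φ(62) = 30, φ(63) = 36, φ(64) = 32, φ(65) = 48, φ(66) = 20. Summing all 66 values: 1328. (Average order: Σ_{n ≤ x} φ(n) ~ (3/π²) x². For x = 66, (3/π²)·66² ≈ 1324.07.)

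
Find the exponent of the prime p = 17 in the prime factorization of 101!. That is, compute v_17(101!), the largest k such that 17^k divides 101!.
v_17(101!) = 5

Legendre's formula: v_p(n!) = Σ_{k ≥ 1} ⌊n / p^k⌋. For p = 17, n = 101, the terms are:
  ⌊101/17^1⌋ = ⌊101/17⌋ = 5
(the next term ⌊101/17^2⌋ = 0, terminating the sum). Summing: v_17(101!) = 5 = 5.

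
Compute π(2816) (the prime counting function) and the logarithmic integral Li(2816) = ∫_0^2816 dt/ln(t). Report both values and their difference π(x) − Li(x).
π(2816) = 409;  Li(2816) ≈ 419.69;  π(x) − Li(x) ≈ -10.69.

Direct count of primes ≤ 2816 gives π(2816) = 409. Numerical evaluation of the logarithmic integral gives Li(2816) ≈ 419.69. The difference π(x) − Li(x) ≈ -10.69 is typically negative for small/moderate x (Li(x) overestimates), though Littlewood's theorem shows this sign changes infinitely often.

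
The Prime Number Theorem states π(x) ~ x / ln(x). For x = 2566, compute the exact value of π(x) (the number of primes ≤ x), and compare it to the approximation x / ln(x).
π(2566) = 375;  x/ln(x) ≈ 326.87;  relative error ≈ 12.83%.

Directly count primes up to 2566: π(2566) = 375. The PNT approximation gives 2566/ln(2566) ≈ 2566/7.85010 ≈ 326.87. Relative error (π(x) − x/ln(x)) / π(x) ≈ 12.83%; the approximation is known to undercount slightly (Li(x) is a better estimate).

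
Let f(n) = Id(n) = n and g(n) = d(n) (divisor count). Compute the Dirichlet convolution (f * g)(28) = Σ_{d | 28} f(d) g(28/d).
(Id * d)(28) = 99

Divisors of 28: [1, 2, 4, 7, 14, 28]. For each d | 28:
  d = 1: Id(1) · d(28/1) = 1 · 6 = 6
  d = 2: Id(2) · d(28/2) = 2 · 4 = 8
  d = 4: Id(4) · d(28/4) = 4 · 2 = 8
  d = 7: Id(7) · d(28/7) = 7 · 3 = 21
  d = 14: Id(14) · d(28/14) = 14 · 2 = 28
  d = 28: Id(28) · d(28/28) = 28 · 1 = 28
Summing: (Id * d)(28) = 6 + 8 + 8 + 21 + 28 + 28 = 99.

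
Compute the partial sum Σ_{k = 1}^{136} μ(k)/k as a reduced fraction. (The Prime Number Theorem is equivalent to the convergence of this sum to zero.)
Σ μ(k)/k = 1798157260399775266990045811129040783798487774562/262948239526313870385685898536205956450305483726315

Values of μ(k) for 1 ≤ k ≤ 136: μ(1) = 1, μ(2) = -1, μ(3) = -1, μ(5) = -1, μ(6) = 1, μ(7) = -1, μ(10) = 1, μ(11) = -1, μ(13) = -1, μ(14) = 1, μ(15) = 1, μ(17) = -1, μ(19) = -1, μ(21) = 1, μ(22) = 1, μ(23) = -1, μ(26) = 1, μ(29) = -1, μ(30) = -1, μ(31) = -1, μ(33) = 1, μ(34) = 1, μ(35) = 1, μ(37) = -1, μ(38) = 1, μ(39) = 1, μ(41) = -1, μ(42) = -1, μ(43) = -1, μ(46) = 1, μ(47) = -1, μ(51) = 1, μ(53) = -1, μ(55) = 1, μ(57) = 1, μ(58) = 1, μ(59) = -1, μ(61) = -1, μ(62) = 1, μ(65) = 1, μ(66) = -1, μ(67) = -1, μ(69) = 1, μ(70) = -1, μ(71) = -1, μ(73) = -1, μ(74) = 1, μ(77) = 1, μ(78) = -1, μ(79) = -1, μ(82) = 1, μ(83) = -1, μ(85) = 1, μ(86) = 1, μ(87) = 1, μ(89) = -1, μ(91) = 1, μ(93) = 1, μ(94) = 1, μ(95) = 1, μ(97) = -1, μ(101) = -1, μ(102) = -1, μ(103) = -1, μ(105) = -1, μ(106) = 1, μ(107) = -1, μ(109) = -1, μ(110) = -1, μ(111) = 1, μ(113) = -1, μ(114) = -1, μ(115) = 1, μ(118) = 1, μ(119) = 1, μ(122) = 1, μ(123) = 1, μ(127) = -1, μ(129) = 1, μ(130) = -1, μ(131) = -1, μ(133) = 1, μ(134) = 1, with μ = 0 on non-squarefree integers. Summing μ(k)/k for k where μ(k) ≠ 0 gives 1798157260399775266990045811129040783798487774562/262948239526313870385685898536205956450305483726315 ≈ 0.0068. (PNT ⟺ this sum → 0 as n → ∞.)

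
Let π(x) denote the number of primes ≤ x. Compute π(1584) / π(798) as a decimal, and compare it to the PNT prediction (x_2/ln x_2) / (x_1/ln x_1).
π(1584)/π(798) = 250/139 ≈ 1.7986;  PNT prediction ≈ 1.8003.

π(798) = 139 and π(1584) = 250, so π(1584)/π(798) ≈ 1.7986. The PNT-predicted ratio is (1584/ln(1584)) / (798/ln(798)) ≈ 1.8003. The two agree to within a few percent, as expected.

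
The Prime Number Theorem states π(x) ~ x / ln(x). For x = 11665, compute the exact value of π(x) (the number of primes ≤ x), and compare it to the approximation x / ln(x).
π(11665) = 1400;  x/ln(x) ≈ 1245.68;  relative error ≈ 11.02%.

Directly count primes up to 11665: π(11665) = 1400. The PNT approximation gives 11665/ln(11665) ≈ 11665/9.36435 ≈ 1245.68. Relative error (π(x) − x/ln(x)) / π(x) ≈ 11.02%; the approximation is known to undercount slightly (Li(x) is a better estimate).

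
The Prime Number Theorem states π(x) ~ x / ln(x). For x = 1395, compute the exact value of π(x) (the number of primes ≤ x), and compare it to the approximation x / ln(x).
π(1395) = 221;  x/ln(x) ≈ 192.66;  relative error ≈ 12.82%.

Directly count primes up to 1395: π(1395) = 221. The PNT approximation gives 1395/ln(1395) ≈ 1395/7.24065 ≈ 192.66. Relative error (π(x) − x/ln(x)) / π(x) ≈ 12.82%; the approximation is known to undercount slightly (Li(x) is a better estimate).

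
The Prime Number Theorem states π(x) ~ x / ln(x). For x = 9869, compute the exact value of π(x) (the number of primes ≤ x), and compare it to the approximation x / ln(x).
π(9869) = 1217;  x/ln(x) ≈ 1073.05;  relative error ≈ 11.83%.

Directly count primes up to 9869: π(9869) = 1217. The PNT approximation gives 9869/ln(9869) ≈ 9869/9.19715 ≈ 1073.05. Relative error (π(x) − x/ln(x)) / π(x) ≈ 11.83%; the approximation is known to undercount slightly (Li(x) is a better estimate).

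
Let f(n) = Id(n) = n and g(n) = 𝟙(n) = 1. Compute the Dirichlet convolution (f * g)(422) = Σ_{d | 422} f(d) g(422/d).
(Id * 𝟙)(422) = 636

Divisors of 422: [1, 2, 211, 422]. For each d | 422:
  d = 1: Id(1) · 𝟙(422/1) = 1 · 1 = 1
  d = 2: Id(2) · 𝟙(422/2) = 2 · 1 = 2
  d = 211: Id(211) · 𝟙(422/211) = 211 · 1 = 211
  d = 422: Id(422) · 𝟙(422/422) = 422 · 1 = 422
Summing: (Id * 𝟙)(422) = 1 + 2 + 211 + 422 = 636.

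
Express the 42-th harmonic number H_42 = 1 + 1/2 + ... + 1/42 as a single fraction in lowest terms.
H_42 = 12309312989335019/2844937529085600

Direct summation: H_42 = 1 + 1/2 + ... + 1/42. The least common denominator is lcm(1, ..., 42) = 219060189739591200; over this denominator the numerator is 219060189739591200 + 109530094869795600 + 73020063246530400 + 54765047434897800 + 43812037947918240 + 36510031623265200 + 31294312819941600 + 27382523717448900 + 24340021082176800 + 21906018973959120 + 19914562703599200 + 18255015811632600 + 16850783826122400 + 15647156409970800 + 14604012649306080 + 13691261858724450 + 12885893514093600 + 12170010541088400 + 11529483670504800 + 10953009486979560 + 10431437606647200 + 9957281351799600 + 9524356075634400 + 9127507905816300 + 8762407589583648 + 8425391913061200 + 8113340360725600 + 7823578204985400 + 7553799646192800 + 7302006324653040 + 7066457733535200 + 6845630929362225 + 6638187567866400 + 6442946757046800 + 6258862563988320 + 6085005270544200 + 5920545668637600 + 5764741835252400 + 5616927942040800 + 5476504743489780 + 5342931457063200 + 5215718803323600 = 947817100178796463, so H_42 = 947817100178796463/219060189739591200; reducing by gcd(947817100178796463, 219060189739591200) = 77 gives 12309312989335019/2844937529085600 ≈ 4.32674. (The PNT-adjacent estimate ln(42) + γ ≈ 4.31489 matches within O(1/n).)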